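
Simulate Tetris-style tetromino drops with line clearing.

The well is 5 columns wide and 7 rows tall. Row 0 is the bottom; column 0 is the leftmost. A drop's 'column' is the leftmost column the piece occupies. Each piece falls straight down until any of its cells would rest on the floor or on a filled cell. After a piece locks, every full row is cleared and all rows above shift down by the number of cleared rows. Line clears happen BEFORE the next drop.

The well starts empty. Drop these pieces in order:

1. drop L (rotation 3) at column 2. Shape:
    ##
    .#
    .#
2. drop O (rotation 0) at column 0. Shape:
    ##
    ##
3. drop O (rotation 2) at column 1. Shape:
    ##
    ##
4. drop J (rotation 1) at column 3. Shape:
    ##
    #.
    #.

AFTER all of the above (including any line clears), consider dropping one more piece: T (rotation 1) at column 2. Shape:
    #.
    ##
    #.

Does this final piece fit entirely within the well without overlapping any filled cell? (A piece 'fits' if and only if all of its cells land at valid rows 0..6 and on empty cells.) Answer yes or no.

Answer: no

Derivation:
Drop 1: L rot3 at col 2 lands with bottom-row=0; cleared 0 line(s) (total 0); column heights now [0 0 3 3 0], max=3
Drop 2: O rot0 at col 0 lands with bottom-row=0; cleared 0 line(s) (total 0); column heights now [2 2 3 3 0], max=3
Drop 3: O rot2 at col 1 lands with bottom-row=3; cleared 0 line(s) (total 0); column heights now [2 5 5 3 0], max=5
Drop 4: J rot1 at col 3 lands with bottom-row=3; cleared 0 line(s) (total 0); column heights now [2 5 5 6 6], max=6
Test piece T rot1 at col 2 (width 2): heights before test = [2 5 5 6 6]; fits = False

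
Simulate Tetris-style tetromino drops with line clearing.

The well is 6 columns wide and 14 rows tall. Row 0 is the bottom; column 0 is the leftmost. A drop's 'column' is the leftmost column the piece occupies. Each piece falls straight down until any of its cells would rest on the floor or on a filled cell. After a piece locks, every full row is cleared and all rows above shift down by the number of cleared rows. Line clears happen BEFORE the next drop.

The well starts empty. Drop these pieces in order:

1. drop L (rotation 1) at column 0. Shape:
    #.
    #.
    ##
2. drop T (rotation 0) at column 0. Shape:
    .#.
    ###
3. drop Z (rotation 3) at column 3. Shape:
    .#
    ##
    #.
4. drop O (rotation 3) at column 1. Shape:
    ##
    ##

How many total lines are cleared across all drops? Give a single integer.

Answer: 0

Derivation:
Drop 1: L rot1 at col 0 lands with bottom-row=0; cleared 0 line(s) (total 0); column heights now [3 1 0 0 0 0], max=3
Drop 2: T rot0 at col 0 lands with bottom-row=3; cleared 0 line(s) (total 0); column heights now [4 5 4 0 0 0], max=5
Drop 3: Z rot3 at col 3 lands with bottom-row=0; cleared 0 line(s) (total 0); column heights now [4 5 4 2 3 0], max=5
Drop 4: O rot3 at col 1 lands with bottom-row=5; cleared 0 line(s) (total 0); column heights now [4 7 7 2 3 0], max=7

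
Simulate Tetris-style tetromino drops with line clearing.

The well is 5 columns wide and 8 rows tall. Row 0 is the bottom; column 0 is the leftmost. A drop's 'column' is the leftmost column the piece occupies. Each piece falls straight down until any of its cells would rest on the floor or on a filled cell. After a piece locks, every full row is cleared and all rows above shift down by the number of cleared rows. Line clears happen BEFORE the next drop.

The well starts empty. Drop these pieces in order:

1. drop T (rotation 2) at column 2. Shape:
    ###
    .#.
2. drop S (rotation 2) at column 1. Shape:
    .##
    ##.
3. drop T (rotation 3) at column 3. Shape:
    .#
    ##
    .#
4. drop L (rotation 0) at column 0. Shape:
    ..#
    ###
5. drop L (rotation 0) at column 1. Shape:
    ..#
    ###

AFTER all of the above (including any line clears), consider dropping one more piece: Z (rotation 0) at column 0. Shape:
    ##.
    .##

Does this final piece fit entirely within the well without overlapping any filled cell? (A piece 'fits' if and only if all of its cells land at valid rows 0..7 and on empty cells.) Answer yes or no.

Answer: yes

Derivation:
Drop 1: T rot2 at col 2 lands with bottom-row=0; cleared 0 line(s) (total 0); column heights now [0 0 2 2 2], max=2
Drop 2: S rot2 at col 1 lands with bottom-row=2; cleared 0 line(s) (total 0); column heights now [0 3 4 4 2], max=4
Drop 3: T rot3 at col 3 lands with bottom-row=3; cleared 0 line(s) (total 0); column heights now [0 3 4 5 6], max=6
Drop 4: L rot0 at col 0 lands with bottom-row=4; cleared 1 line(s) (total 1); column heights now [0 3 5 4 5], max=5
Drop 5: L rot0 at col 1 lands with bottom-row=5; cleared 0 line(s) (total 1); column heights now [0 6 6 7 5], max=7
Test piece Z rot0 at col 0 (width 3): heights before test = [0 6 6 7 5]; fits = True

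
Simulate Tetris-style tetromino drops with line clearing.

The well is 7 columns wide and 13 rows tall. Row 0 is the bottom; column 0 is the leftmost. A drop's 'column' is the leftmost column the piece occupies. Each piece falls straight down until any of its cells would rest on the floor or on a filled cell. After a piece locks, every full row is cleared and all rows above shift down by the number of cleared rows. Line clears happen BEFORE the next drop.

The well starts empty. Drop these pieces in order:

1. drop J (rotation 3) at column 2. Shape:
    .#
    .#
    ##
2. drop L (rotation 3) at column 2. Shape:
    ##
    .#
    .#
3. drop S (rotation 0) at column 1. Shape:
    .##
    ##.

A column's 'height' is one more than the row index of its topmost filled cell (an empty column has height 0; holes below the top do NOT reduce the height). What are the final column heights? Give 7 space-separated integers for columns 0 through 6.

Answer: 0 7 8 8 0 0 0

Derivation:
Drop 1: J rot3 at col 2 lands with bottom-row=0; cleared 0 line(s) (total 0); column heights now [0 0 1 3 0 0 0], max=3
Drop 2: L rot3 at col 2 lands with bottom-row=3; cleared 0 line(s) (total 0); column heights now [0 0 6 6 0 0 0], max=6
Drop 3: S rot0 at col 1 lands with bottom-row=6; cleared 0 line(s) (total 0); column heights now [0 7 8 8 0 0 0], max=8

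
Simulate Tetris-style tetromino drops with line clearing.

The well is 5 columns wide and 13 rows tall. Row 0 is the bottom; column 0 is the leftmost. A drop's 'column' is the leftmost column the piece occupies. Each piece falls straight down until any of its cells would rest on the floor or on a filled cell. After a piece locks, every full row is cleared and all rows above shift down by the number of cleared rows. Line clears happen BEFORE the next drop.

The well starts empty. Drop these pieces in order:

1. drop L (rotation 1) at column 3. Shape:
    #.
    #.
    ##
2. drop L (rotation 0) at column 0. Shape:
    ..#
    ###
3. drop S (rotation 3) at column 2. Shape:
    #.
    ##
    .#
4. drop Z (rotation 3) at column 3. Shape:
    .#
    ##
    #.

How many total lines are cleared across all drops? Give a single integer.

Answer: 1

Derivation:
Drop 1: L rot1 at col 3 lands with bottom-row=0; cleared 0 line(s) (total 0); column heights now [0 0 0 3 1], max=3
Drop 2: L rot0 at col 0 lands with bottom-row=0; cleared 1 line(s) (total 1); column heights now [0 0 1 2 0], max=2
Drop 3: S rot3 at col 2 lands with bottom-row=2; cleared 0 line(s) (total 1); column heights now [0 0 5 4 0], max=5
Drop 4: Z rot3 at col 3 lands with bottom-row=4; cleared 0 line(s) (total 1); column heights now [0 0 5 6 7], max=7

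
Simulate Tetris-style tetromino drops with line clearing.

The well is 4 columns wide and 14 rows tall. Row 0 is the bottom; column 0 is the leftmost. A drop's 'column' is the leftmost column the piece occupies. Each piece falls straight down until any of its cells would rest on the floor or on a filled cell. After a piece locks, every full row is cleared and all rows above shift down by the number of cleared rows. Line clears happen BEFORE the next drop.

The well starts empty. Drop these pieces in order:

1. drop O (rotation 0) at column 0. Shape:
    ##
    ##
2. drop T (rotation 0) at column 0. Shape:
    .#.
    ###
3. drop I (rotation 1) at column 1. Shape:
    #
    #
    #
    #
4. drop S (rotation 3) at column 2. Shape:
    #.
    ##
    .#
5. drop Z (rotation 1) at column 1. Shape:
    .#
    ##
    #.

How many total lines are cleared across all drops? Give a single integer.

Answer: 1

Derivation:
Drop 1: O rot0 at col 0 lands with bottom-row=0; cleared 0 line(s) (total 0); column heights now [2 2 0 0], max=2
Drop 2: T rot0 at col 0 lands with bottom-row=2; cleared 0 line(s) (total 0); column heights now [3 4 3 0], max=4
Drop 3: I rot1 at col 1 lands with bottom-row=4; cleared 0 line(s) (total 0); column heights now [3 8 3 0], max=8
Drop 4: S rot3 at col 2 lands with bottom-row=2; cleared 1 line(s) (total 1); column heights now [2 7 4 3], max=7
Drop 5: Z rot1 at col 1 lands with bottom-row=7; cleared 0 line(s) (total 1); column heights now [2 9 10 3], max=10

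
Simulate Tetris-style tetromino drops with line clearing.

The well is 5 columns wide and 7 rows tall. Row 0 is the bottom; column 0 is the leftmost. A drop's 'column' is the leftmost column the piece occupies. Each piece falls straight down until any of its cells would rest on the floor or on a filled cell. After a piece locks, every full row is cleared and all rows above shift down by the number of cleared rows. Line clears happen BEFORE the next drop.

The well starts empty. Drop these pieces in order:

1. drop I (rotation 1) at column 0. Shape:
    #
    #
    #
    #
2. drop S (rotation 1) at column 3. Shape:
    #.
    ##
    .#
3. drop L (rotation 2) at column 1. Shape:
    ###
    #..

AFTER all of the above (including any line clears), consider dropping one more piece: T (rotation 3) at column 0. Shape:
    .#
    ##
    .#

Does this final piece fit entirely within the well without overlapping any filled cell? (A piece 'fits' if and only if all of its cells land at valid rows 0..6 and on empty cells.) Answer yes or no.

Answer: yes

Derivation:
Drop 1: I rot1 at col 0 lands with bottom-row=0; cleared 0 line(s) (total 0); column heights now [4 0 0 0 0], max=4
Drop 2: S rot1 at col 3 lands with bottom-row=0; cleared 0 line(s) (total 0); column heights now [4 0 0 3 2], max=4
Drop 3: L rot2 at col 1 lands with bottom-row=2; cleared 0 line(s) (total 0); column heights now [4 4 4 4 2], max=4
Test piece T rot3 at col 0 (width 2): heights before test = [4 4 4 4 2]; fits = True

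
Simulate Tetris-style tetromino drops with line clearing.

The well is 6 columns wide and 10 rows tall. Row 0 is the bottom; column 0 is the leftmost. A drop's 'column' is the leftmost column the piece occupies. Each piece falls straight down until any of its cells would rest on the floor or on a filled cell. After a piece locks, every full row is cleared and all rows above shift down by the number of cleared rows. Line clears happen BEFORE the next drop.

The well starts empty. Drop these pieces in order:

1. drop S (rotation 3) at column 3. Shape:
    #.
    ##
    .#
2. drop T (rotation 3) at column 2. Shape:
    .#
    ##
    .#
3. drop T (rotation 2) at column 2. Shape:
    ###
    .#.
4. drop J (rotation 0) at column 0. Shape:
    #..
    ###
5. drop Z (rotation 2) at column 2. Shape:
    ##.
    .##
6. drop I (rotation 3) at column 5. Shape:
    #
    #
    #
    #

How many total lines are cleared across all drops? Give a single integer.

Answer: 0

Derivation:
Drop 1: S rot3 at col 3 lands with bottom-row=0; cleared 0 line(s) (total 0); column heights now [0 0 0 3 2 0], max=3
Drop 2: T rot3 at col 2 lands with bottom-row=3; cleared 0 line(s) (total 0); column heights now [0 0 5 6 2 0], max=6
Drop 3: T rot2 at col 2 lands with bottom-row=6; cleared 0 line(s) (total 0); column heights now [0 0 8 8 8 0], max=8
Drop 4: J rot0 at col 0 lands with bottom-row=8; cleared 0 line(s) (total 0); column heights now [10 9 9 8 8 0], max=10
Drop 5: Z rot2 at col 2 lands with bottom-row=8; cleared 0 line(s) (total 0); column heights now [10 9 10 10 9 0], max=10
Drop 6: I rot3 at col 5 lands with bottom-row=0; cleared 0 line(s) (total 0); column heights now [10 9 10 10 9 4], max=10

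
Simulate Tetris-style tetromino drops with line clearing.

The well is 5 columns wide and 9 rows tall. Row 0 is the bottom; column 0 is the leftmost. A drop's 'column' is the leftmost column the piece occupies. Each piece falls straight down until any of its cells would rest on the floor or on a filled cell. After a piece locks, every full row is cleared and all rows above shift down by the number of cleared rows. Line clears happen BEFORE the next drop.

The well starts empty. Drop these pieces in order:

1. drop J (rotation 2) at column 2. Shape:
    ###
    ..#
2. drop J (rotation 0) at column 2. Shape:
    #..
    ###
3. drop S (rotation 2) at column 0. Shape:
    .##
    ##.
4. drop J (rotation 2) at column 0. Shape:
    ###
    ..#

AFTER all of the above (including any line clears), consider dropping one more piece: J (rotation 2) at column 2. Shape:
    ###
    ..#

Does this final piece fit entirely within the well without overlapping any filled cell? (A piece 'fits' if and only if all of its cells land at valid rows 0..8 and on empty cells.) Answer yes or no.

Drop 1: J rot2 at col 2 lands with bottom-row=0; cleared 0 line(s) (total 0); column heights now [0 0 2 2 2], max=2
Drop 2: J rot0 at col 2 lands with bottom-row=2; cleared 0 line(s) (total 0); column heights now [0 0 4 3 3], max=4
Drop 3: S rot2 at col 0 lands with bottom-row=3; cleared 0 line(s) (total 0); column heights now [4 5 5 3 3], max=5
Drop 4: J rot2 at col 0 lands with bottom-row=5; cleared 0 line(s) (total 0); column heights now [7 7 7 3 3], max=7
Test piece J rot2 at col 2 (width 3): heights before test = [7 7 7 3 3]; fits = True

Answer: yes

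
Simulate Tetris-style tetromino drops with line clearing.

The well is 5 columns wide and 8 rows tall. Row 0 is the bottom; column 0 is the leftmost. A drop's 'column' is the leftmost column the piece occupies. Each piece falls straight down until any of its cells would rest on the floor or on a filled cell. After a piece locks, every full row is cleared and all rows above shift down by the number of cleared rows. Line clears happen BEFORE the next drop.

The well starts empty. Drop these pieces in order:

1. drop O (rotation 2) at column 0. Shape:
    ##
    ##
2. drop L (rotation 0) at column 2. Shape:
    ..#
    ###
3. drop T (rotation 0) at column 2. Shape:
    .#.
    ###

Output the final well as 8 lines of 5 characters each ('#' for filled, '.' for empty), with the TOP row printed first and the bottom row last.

Drop 1: O rot2 at col 0 lands with bottom-row=0; cleared 0 line(s) (total 0); column heights now [2 2 0 0 0], max=2
Drop 2: L rot0 at col 2 lands with bottom-row=0; cleared 1 line(s) (total 1); column heights now [1 1 0 0 1], max=1
Drop 3: T rot0 at col 2 lands with bottom-row=1; cleared 0 line(s) (total 1); column heights now [1 1 2 3 2], max=3

Answer: .....
.....
.....
.....
.....
...#.
..###
##..#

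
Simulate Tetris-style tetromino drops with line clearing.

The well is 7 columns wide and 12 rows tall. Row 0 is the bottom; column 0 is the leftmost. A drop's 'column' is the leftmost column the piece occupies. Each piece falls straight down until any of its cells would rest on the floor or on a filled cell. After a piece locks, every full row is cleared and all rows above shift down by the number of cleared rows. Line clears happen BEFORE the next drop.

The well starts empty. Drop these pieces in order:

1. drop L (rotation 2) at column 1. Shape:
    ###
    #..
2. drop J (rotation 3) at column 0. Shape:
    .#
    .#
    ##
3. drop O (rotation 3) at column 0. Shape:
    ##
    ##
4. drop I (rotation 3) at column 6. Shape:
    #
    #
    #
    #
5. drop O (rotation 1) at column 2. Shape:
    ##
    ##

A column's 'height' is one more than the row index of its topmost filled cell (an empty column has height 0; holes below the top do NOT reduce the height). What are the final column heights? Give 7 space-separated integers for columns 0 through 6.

Drop 1: L rot2 at col 1 lands with bottom-row=0; cleared 0 line(s) (total 0); column heights now [0 2 2 2 0 0 0], max=2
Drop 2: J rot3 at col 0 lands with bottom-row=2; cleared 0 line(s) (total 0); column heights now [3 5 2 2 0 0 0], max=5
Drop 3: O rot3 at col 0 lands with bottom-row=5; cleared 0 line(s) (total 0); column heights now [7 7 2 2 0 0 0], max=7
Drop 4: I rot3 at col 6 lands with bottom-row=0; cleared 0 line(s) (total 0); column heights now [7 7 2 2 0 0 4], max=7
Drop 5: O rot1 at col 2 lands with bottom-row=2; cleared 0 line(s) (total 0); column heights now [7 7 4 4 0 0 4], max=7

Answer: 7 7 4 4 0 0 4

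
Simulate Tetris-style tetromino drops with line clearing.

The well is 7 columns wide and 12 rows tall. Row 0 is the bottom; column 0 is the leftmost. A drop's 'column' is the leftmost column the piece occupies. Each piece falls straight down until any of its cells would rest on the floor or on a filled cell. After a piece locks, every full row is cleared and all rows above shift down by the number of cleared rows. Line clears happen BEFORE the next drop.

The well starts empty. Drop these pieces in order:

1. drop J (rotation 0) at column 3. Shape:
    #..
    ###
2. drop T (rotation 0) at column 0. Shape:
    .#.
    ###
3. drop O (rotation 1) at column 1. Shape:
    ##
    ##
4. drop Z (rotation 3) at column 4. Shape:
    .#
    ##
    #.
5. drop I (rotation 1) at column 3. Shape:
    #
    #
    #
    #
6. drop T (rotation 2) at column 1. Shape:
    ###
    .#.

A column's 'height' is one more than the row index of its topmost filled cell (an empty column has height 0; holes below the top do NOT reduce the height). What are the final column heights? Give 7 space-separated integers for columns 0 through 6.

Answer: 1 7 7 7 3 4 0

Derivation:
Drop 1: J rot0 at col 3 lands with bottom-row=0; cleared 0 line(s) (total 0); column heights now [0 0 0 2 1 1 0], max=2
Drop 2: T rot0 at col 0 lands with bottom-row=0; cleared 0 line(s) (total 0); column heights now [1 2 1 2 1 1 0], max=2
Drop 3: O rot1 at col 1 lands with bottom-row=2; cleared 0 line(s) (total 0); column heights now [1 4 4 2 1 1 0], max=4
Drop 4: Z rot3 at col 4 lands with bottom-row=1; cleared 0 line(s) (total 0); column heights now [1 4 4 2 3 4 0], max=4
Drop 5: I rot1 at col 3 lands with bottom-row=2; cleared 0 line(s) (total 0); column heights now [1 4 4 6 3 4 0], max=6
Drop 6: T rot2 at col 1 lands with bottom-row=5; cleared 0 line(s) (total 0); column heights now [1 7 7 7 3 4 0], max=7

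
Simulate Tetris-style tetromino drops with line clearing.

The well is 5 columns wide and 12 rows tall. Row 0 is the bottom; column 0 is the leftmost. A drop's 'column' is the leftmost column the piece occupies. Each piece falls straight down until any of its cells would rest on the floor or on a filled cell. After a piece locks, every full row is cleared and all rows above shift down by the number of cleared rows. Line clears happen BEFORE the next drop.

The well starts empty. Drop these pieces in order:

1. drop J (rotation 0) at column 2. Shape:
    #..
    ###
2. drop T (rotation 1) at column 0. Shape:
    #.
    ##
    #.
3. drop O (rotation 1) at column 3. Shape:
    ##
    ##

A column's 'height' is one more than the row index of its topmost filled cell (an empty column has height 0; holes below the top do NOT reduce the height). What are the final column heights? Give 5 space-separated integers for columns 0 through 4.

Answer: 2 0 1 2 2

Derivation:
Drop 1: J rot0 at col 2 lands with bottom-row=0; cleared 0 line(s) (total 0); column heights now [0 0 2 1 1], max=2
Drop 2: T rot1 at col 0 lands with bottom-row=0; cleared 0 line(s) (total 0); column heights now [3 2 2 1 1], max=3
Drop 3: O rot1 at col 3 lands with bottom-row=1; cleared 1 line(s) (total 1); column heights now [2 0 1 2 2], max=2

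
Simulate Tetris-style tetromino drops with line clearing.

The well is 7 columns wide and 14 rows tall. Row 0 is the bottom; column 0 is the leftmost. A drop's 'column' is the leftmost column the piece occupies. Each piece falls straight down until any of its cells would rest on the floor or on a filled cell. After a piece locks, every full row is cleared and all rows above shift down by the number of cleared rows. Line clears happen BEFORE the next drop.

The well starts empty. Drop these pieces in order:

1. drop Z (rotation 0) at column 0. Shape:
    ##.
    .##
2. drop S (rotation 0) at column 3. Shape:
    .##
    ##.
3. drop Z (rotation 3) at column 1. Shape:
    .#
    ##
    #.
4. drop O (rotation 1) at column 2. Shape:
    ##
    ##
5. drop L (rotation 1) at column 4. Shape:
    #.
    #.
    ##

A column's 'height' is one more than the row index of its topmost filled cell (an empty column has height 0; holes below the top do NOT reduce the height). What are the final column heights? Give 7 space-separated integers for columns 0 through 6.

Drop 1: Z rot0 at col 0 lands with bottom-row=0; cleared 0 line(s) (total 0); column heights now [2 2 1 0 0 0 0], max=2
Drop 2: S rot0 at col 3 lands with bottom-row=0; cleared 0 line(s) (total 0); column heights now [2 2 1 1 2 2 0], max=2
Drop 3: Z rot3 at col 1 lands with bottom-row=2; cleared 0 line(s) (total 0); column heights now [2 4 5 1 2 2 0], max=5
Drop 4: O rot1 at col 2 lands with bottom-row=5; cleared 0 line(s) (total 0); column heights now [2 4 7 7 2 2 0], max=7
Drop 5: L rot1 at col 4 lands with bottom-row=2; cleared 0 line(s) (total 0); column heights now [2 4 7 7 5 3 0], max=7

Answer: 2 4 7 7 5 3 0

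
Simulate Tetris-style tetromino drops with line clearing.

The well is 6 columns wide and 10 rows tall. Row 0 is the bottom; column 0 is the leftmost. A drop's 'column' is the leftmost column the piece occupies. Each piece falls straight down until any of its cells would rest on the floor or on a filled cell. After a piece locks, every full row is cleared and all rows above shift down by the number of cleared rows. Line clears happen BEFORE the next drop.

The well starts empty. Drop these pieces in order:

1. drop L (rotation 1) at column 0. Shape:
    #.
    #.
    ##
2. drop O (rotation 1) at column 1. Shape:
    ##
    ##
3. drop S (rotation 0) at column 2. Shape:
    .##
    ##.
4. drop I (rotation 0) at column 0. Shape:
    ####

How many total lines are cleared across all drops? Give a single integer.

Drop 1: L rot1 at col 0 lands with bottom-row=0; cleared 0 line(s) (total 0); column heights now [3 1 0 0 0 0], max=3
Drop 2: O rot1 at col 1 lands with bottom-row=1; cleared 0 line(s) (total 0); column heights now [3 3 3 0 0 0], max=3
Drop 3: S rot0 at col 2 lands with bottom-row=3; cleared 0 line(s) (total 0); column heights now [3 3 4 5 5 0], max=5
Drop 4: I rot0 at col 0 lands with bottom-row=5; cleared 0 line(s) (total 0); column heights now [6 6 6 6 5 0], max=6

Answer: 0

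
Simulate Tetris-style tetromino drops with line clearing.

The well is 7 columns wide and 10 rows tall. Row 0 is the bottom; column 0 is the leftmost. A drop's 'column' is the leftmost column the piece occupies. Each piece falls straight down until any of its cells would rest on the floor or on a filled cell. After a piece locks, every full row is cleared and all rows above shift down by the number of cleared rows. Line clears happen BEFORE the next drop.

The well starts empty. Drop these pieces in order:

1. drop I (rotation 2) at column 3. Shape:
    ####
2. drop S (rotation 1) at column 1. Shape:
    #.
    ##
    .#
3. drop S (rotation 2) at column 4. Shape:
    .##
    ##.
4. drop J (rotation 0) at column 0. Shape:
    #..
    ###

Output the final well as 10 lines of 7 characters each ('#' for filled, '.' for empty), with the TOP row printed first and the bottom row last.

Answer: .......
.......
.......
.......
.......
#......
###....
.#...##
.##.##.
..#####

Derivation:
Drop 1: I rot2 at col 3 lands with bottom-row=0; cleared 0 line(s) (total 0); column heights now [0 0 0 1 1 1 1], max=1
Drop 2: S rot1 at col 1 lands with bottom-row=0; cleared 0 line(s) (total 0); column heights now [0 3 2 1 1 1 1], max=3
Drop 3: S rot2 at col 4 lands with bottom-row=1; cleared 0 line(s) (total 0); column heights now [0 3 2 1 2 3 3], max=3
Drop 4: J rot0 at col 0 lands with bottom-row=3; cleared 0 line(s) (total 0); column heights now [5 4 4 1 2 3 3], max=5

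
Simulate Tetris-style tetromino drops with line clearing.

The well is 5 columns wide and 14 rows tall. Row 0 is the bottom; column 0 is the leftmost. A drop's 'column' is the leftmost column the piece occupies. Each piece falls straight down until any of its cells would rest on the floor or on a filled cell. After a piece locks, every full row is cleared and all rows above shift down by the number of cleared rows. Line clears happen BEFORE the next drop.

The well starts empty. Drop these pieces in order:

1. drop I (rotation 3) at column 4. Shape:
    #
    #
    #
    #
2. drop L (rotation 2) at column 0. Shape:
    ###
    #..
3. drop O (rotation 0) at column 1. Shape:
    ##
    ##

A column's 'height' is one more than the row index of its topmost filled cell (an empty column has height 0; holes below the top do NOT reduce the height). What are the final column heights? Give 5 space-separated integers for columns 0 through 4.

Answer: 2 4 4 0 4

Derivation:
Drop 1: I rot3 at col 4 lands with bottom-row=0; cleared 0 line(s) (total 0); column heights now [0 0 0 0 4], max=4
Drop 2: L rot2 at col 0 lands with bottom-row=0; cleared 0 line(s) (total 0); column heights now [2 2 2 0 4], max=4
Drop 3: O rot0 at col 1 lands with bottom-row=2; cleared 0 line(s) (total 0); column heights now [2 4 4 0 4], max=4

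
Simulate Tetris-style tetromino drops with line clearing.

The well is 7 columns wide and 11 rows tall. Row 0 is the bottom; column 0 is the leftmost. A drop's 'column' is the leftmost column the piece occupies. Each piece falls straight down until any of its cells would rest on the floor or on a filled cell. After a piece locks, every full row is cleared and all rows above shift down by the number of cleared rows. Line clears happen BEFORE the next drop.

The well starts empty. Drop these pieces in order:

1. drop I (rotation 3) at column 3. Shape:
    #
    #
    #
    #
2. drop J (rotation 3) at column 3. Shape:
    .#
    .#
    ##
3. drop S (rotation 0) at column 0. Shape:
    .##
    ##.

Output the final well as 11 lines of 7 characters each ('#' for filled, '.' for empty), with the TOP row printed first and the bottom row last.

Drop 1: I rot3 at col 3 lands with bottom-row=0; cleared 0 line(s) (total 0); column heights now [0 0 0 4 0 0 0], max=4
Drop 2: J rot3 at col 3 lands with bottom-row=4; cleared 0 line(s) (total 0); column heights now [0 0 0 5 7 0 0], max=7
Drop 3: S rot0 at col 0 lands with bottom-row=0; cleared 0 line(s) (total 0); column heights now [1 2 2 5 7 0 0], max=7

Answer: .......
.......
.......
.......
....#..
....#..
...##..
...#...
...#...
.###...
##.#...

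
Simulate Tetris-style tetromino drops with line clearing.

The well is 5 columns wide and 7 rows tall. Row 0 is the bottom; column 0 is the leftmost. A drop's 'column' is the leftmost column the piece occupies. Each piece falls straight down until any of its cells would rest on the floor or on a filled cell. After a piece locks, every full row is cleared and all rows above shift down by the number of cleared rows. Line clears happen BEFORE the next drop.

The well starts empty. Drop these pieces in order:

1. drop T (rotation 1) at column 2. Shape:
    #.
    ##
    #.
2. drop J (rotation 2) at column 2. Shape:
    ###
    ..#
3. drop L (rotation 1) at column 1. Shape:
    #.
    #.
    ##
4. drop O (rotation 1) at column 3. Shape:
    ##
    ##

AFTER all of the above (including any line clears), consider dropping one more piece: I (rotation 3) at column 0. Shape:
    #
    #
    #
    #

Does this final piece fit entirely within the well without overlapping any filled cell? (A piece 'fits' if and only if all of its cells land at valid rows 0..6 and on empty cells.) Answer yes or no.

Drop 1: T rot1 at col 2 lands with bottom-row=0; cleared 0 line(s) (total 0); column heights now [0 0 3 2 0], max=3
Drop 2: J rot2 at col 2 lands with bottom-row=2; cleared 0 line(s) (total 0); column heights now [0 0 4 4 4], max=4
Drop 3: L rot1 at col 1 lands with bottom-row=4; cleared 0 line(s) (total 0); column heights now [0 7 5 4 4], max=7
Drop 4: O rot1 at col 3 lands with bottom-row=4; cleared 0 line(s) (total 0); column heights now [0 7 5 6 6], max=7
Test piece I rot3 at col 0 (width 1): heights before test = [0 7 5 6 6]; fits = True

Answer: yes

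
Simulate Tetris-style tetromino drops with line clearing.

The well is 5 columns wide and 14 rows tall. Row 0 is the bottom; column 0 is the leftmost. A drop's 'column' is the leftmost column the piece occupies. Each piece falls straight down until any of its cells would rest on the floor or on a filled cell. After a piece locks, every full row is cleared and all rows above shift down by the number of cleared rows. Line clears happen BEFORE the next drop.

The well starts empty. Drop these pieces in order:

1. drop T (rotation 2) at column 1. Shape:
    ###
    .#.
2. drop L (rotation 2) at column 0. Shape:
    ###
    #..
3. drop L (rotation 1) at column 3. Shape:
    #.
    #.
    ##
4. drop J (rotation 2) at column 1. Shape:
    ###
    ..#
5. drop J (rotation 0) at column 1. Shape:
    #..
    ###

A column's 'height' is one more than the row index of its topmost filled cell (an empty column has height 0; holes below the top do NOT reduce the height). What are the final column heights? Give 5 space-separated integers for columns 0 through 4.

Answer: 2 8 7 7 0

Derivation:
Drop 1: T rot2 at col 1 lands with bottom-row=0; cleared 0 line(s) (total 0); column heights now [0 2 2 2 0], max=2
Drop 2: L rot2 at col 0 lands with bottom-row=1; cleared 0 line(s) (total 0); column heights now [3 3 3 2 0], max=3
Drop 3: L rot1 at col 3 lands with bottom-row=2; cleared 1 line(s) (total 1); column heights now [2 2 2 4 0], max=4
Drop 4: J rot2 at col 1 lands with bottom-row=4; cleared 0 line(s) (total 1); column heights now [2 6 6 6 0], max=6
Drop 5: J rot0 at col 1 lands with bottom-row=6; cleared 0 line(s) (total 1); column heights now [2 8 7 7 0], max=8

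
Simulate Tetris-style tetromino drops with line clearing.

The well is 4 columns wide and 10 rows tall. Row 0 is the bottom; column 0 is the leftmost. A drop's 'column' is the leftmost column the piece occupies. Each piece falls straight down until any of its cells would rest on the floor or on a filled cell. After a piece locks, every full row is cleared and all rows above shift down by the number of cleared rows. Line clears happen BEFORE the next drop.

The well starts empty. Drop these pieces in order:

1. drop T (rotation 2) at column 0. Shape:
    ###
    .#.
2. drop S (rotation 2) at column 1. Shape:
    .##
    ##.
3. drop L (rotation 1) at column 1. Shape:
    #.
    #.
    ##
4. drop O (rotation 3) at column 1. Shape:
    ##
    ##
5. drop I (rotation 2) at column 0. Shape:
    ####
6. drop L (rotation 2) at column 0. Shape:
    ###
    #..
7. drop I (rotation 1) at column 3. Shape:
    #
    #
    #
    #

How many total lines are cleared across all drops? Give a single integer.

Answer: 1

Derivation:
Drop 1: T rot2 at col 0 lands with bottom-row=0; cleared 0 line(s) (total 0); column heights now [2 2 2 0], max=2
Drop 2: S rot2 at col 1 lands with bottom-row=2; cleared 0 line(s) (total 0); column heights now [2 3 4 4], max=4
Drop 3: L rot1 at col 1 lands with bottom-row=4; cleared 0 line(s) (total 0); column heights now [2 7 5 4], max=7
Drop 4: O rot3 at col 1 lands with bottom-row=7; cleared 0 line(s) (total 0); column heights now [2 9 9 4], max=9
Drop 5: I rot2 at col 0 lands with bottom-row=9; cleared 1 line(s) (total 1); column heights now [2 9 9 4], max=9
Drop 6: L rot2 at col 0 lands with bottom-row=8; cleared 0 line(s) (total 1); column heights now [10 10 10 4], max=10
Drop 7: I rot1 at col 3 lands with bottom-row=4; cleared 0 line(s) (total 1); column heights now [10 10 10 8], max=10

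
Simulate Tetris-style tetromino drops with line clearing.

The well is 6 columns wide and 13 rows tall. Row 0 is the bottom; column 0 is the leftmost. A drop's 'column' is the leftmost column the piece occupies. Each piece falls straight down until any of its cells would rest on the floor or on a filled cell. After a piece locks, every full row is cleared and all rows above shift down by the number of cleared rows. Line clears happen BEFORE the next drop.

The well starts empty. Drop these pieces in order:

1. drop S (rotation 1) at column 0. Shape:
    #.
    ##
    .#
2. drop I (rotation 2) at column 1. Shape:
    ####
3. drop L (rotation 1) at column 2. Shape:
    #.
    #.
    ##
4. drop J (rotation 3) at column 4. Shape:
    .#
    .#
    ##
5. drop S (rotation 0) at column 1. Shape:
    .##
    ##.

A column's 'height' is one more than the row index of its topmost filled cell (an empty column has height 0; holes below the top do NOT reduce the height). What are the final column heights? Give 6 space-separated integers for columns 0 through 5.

Answer: 3 7 8 8 4 6

Derivation:
Drop 1: S rot1 at col 0 lands with bottom-row=0; cleared 0 line(s) (total 0); column heights now [3 2 0 0 0 0], max=3
Drop 2: I rot2 at col 1 lands with bottom-row=2; cleared 0 line(s) (total 0); column heights now [3 3 3 3 3 0], max=3
Drop 3: L rot1 at col 2 lands with bottom-row=3; cleared 0 line(s) (total 0); column heights now [3 3 6 4 3 0], max=6
Drop 4: J rot3 at col 4 lands with bottom-row=3; cleared 0 line(s) (total 0); column heights now [3 3 6 4 4 6], max=6
Drop 5: S rot0 at col 1 lands with bottom-row=6; cleared 0 line(s) (total 0); column heights now [3 7 8 8 4 6], max=8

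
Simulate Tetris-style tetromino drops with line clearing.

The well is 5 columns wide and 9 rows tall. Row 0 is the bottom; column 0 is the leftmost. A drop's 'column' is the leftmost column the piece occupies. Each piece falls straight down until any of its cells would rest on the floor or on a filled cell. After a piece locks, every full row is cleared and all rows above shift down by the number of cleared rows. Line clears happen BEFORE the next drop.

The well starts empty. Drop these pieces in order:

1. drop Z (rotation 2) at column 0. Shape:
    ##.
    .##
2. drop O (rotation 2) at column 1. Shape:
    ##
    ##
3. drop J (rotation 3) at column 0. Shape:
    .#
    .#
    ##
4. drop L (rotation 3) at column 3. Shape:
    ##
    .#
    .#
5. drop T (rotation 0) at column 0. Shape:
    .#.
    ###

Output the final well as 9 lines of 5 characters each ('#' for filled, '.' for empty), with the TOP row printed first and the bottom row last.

Answer: .#...
###..
.#...
.#...
##...
.##..
.####
##..#
.##.#

Derivation:
Drop 1: Z rot2 at col 0 lands with bottom-row=0; cleared 0 line(s) (total 0); column heights now [2 2 1 0 0], max=2
Drop 2: O rot2 at col 1 lands with bottom-row=2; cleared 0 line(s) (total 0); column heights now [2 4 4 0 0], max=4
Drop 3: J rot3 at col 0 lands with bottom-row=4; cleared 0 line(s) (total 0); column heights now [5 7 4 0 0], max=7
Drop 4: L rot3 at col 3 lands with bottom-row=0; cleared 0 line(s) (total 0); column heights now [5 7 4 3 3], max=7
Drop 5: T rot0 at col 0 lands with bottom-row=7; cleared 0 line(s) (total 0); column heights now [8 9 8 3 3], max=9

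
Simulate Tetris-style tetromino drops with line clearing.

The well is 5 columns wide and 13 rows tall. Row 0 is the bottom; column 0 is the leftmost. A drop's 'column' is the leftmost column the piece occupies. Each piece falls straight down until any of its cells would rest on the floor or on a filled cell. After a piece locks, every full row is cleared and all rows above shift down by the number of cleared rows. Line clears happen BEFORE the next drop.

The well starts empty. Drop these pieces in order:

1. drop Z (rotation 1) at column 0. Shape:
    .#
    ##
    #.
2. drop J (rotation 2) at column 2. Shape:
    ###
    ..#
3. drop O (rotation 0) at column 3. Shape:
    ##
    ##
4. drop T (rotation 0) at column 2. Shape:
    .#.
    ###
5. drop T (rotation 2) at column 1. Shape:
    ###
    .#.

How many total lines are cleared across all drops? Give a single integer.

Drop 1: Z rot1 at col 0 lands with bottom-row=0; cleared 0 line(s) (total 0); column heights now [2 3 0 0 0], max=3
Drop 2: J rot2 at col 2 lands with bottom-row=0; cleared 1 line(s) (total 1); column heights now [1 2 0 0 1], max=2
Drop 3: O rot0 at col 3 lands with bottom-row=1; cleared 0 line(s) (total 1); column heights now [1 2 0 3 3], max=3
Drop 4: T rot0 at col 2 lands with bottom-row=3; cleared 0 line(s) (total 1); column heights now [1 2 4 5 4], max=5
Drop 5: T rot2 at col 1 lands with bottom-row=4; cleared 0 line(s) (total 1); column heights now [1 6 6 6 4], max=6

Answer: 1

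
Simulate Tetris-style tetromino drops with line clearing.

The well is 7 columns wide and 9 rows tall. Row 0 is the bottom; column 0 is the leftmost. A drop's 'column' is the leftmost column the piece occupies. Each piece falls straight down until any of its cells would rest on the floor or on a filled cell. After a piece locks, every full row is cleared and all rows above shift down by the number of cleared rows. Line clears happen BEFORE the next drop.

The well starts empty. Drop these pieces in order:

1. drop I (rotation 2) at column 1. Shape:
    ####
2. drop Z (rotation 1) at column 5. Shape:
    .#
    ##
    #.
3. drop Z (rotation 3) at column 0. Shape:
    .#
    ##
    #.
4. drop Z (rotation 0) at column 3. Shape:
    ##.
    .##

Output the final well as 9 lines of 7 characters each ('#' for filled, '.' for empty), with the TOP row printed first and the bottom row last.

Drop 1: I rot2 at col 1 lands with bottom-row=0; cleared 0 line(s) (total 0); column heights now [0 1 1 1 1 0 0], max=1
Drop 2: Z rot1 at col 5 lands with bottom-row=0; cleared 0 line(s) (total 0); column heights now [0 1 1 1 1 2 3], max=3
Drop 3: Z rot3 at col 0 lands with bottom-row=0; cleared 0 line(s) (total 0); column heights now [2 3 1 1 1 2 3], max=3
Drop 4: Z rot0 at col 3 lands with bottom-row=2; cleared 0 line(s) (total 0); column heights now [2 3 1 4 4 3 3], max=4

Answer: .......
.......
.......
.......
.......
...##..
.#..###
##...##
######.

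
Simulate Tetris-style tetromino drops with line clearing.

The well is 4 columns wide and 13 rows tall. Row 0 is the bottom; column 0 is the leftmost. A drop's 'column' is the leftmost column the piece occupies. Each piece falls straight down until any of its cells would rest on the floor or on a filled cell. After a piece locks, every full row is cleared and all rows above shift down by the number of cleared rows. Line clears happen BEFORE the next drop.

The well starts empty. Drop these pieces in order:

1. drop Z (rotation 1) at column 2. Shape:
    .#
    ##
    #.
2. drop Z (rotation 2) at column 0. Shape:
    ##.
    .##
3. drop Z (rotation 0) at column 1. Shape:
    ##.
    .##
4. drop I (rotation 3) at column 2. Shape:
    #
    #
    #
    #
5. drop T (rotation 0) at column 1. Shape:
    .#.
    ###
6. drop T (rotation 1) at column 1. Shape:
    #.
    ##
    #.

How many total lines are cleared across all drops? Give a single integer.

Answer: 1

Derivation:
Drop 1: Z rot1 at col 2 lands with bottom-row=0; cleared 0 line(s) (total 0); column heights now [0 0 2 3], max=3
Drop 2: Z rot2 at col 0 lands with bottom-row=2; cleared 0 line(s) (total 0); column heights now [4 4 3 3], max=4
Drop 3: Z rot0 at col 1 lands with bottom-row=3; cleared 1 line(s) (total 1); column heights now [0 4 4 3], max=4
Drop 4: I rot3 at col 2 lands with bottom-row=4; cleared 0 line(s) (total 1); column heights now [0 4 8 3], max=8
Drop 5: T rot0 at col 1 lands with bottom-row=8; cleared 0 line(s) (total 1); column heights now [0 9 10 9], max=10
Drop 6: T rot1 at col 1 lands with bottom-row=9; cleared 0 line(s) (total 1); column heights now [0 12 11 9], max=12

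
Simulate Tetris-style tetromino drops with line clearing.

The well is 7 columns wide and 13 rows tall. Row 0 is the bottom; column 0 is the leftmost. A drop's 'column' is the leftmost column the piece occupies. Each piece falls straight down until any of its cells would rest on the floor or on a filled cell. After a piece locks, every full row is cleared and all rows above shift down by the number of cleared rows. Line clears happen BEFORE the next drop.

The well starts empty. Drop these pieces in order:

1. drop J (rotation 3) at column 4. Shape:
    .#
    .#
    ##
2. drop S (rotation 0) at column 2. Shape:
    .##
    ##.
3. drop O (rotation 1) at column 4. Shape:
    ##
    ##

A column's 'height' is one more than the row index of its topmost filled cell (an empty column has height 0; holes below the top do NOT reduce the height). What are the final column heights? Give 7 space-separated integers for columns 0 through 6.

Drop 1: J rot3 at col 4 lands with bottom-row=0; cleared 0 line(s) (total 0); column heights now [0 0 0 0 1 3 0], max=3
Drop 2: S rot0 at col 2 lands with bottom-row=0; cleared 0 line(s) (total 0); column heights now [0 0 1 2 2 3 0], max=3
Drop 3: O rot1 at col 4 lands with bottom-row=3; cleared 0 line(s) (total 0); column heights now [0 0 1 2 5 5 0], max=5

Answer: 0 0 1 2 5 5 0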